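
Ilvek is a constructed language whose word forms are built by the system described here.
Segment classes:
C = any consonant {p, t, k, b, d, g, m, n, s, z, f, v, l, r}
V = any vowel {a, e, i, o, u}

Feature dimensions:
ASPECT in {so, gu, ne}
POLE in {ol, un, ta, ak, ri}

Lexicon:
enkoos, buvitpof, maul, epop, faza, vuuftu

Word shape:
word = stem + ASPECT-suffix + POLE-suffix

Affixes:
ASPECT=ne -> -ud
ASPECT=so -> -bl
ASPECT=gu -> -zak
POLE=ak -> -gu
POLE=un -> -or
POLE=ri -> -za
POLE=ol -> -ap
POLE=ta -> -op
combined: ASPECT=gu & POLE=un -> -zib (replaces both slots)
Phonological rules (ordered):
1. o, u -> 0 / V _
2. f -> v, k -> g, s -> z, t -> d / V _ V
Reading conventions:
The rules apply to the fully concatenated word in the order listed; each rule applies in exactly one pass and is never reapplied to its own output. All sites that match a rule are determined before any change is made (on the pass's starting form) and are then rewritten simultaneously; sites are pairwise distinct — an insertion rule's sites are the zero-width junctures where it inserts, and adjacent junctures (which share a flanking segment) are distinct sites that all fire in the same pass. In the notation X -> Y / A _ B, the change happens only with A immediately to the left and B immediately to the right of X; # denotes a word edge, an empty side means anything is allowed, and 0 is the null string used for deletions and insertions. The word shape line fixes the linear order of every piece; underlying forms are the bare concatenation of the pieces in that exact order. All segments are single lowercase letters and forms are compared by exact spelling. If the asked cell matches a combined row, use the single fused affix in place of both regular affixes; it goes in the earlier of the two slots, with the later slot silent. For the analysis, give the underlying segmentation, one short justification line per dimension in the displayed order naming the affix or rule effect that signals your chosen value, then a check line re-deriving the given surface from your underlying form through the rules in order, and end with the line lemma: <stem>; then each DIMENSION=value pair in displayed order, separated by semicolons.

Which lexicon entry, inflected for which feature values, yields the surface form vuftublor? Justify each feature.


underlying: vuuftu-bl-or
ASPECT=so - signalled by the affix -bl
POLE=un - signalled by the affix -or
check: vuuftublor -> vuftublor -> vuftublor
lemma: vuuftu; ASPECT=so; POLE=un


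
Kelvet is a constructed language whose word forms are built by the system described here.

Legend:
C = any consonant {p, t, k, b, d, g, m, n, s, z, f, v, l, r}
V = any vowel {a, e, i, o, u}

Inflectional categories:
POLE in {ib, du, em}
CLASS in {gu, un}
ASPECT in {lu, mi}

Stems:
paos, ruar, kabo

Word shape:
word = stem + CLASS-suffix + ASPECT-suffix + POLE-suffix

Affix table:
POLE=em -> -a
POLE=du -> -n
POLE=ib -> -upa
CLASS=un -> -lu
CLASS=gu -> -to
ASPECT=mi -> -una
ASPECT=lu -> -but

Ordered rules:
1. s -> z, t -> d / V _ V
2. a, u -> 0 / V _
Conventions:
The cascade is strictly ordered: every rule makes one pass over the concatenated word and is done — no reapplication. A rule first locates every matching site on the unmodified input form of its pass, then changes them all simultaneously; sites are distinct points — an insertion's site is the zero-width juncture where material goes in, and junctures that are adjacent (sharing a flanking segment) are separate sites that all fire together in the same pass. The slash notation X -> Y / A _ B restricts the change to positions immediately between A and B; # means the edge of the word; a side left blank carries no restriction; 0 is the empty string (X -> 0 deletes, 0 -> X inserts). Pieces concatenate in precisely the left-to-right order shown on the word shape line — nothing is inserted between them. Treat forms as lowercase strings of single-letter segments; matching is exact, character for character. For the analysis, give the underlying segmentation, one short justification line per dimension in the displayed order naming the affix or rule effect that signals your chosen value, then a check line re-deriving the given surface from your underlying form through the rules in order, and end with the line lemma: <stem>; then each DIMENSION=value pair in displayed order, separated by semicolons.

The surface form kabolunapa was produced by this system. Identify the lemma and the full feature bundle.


underlying: kabo-lu-una-upa
POLE=ib - signalled by the affix -upa
CLASS=un - signalled by the affix -lu
ASPECT=mi - signalled by the affix -una
check: kaboluunaupa -> kaboluunaupa -> kabolunapa
lemma: kabo; POLE=ib; CLASS=un; ASPECT=mi


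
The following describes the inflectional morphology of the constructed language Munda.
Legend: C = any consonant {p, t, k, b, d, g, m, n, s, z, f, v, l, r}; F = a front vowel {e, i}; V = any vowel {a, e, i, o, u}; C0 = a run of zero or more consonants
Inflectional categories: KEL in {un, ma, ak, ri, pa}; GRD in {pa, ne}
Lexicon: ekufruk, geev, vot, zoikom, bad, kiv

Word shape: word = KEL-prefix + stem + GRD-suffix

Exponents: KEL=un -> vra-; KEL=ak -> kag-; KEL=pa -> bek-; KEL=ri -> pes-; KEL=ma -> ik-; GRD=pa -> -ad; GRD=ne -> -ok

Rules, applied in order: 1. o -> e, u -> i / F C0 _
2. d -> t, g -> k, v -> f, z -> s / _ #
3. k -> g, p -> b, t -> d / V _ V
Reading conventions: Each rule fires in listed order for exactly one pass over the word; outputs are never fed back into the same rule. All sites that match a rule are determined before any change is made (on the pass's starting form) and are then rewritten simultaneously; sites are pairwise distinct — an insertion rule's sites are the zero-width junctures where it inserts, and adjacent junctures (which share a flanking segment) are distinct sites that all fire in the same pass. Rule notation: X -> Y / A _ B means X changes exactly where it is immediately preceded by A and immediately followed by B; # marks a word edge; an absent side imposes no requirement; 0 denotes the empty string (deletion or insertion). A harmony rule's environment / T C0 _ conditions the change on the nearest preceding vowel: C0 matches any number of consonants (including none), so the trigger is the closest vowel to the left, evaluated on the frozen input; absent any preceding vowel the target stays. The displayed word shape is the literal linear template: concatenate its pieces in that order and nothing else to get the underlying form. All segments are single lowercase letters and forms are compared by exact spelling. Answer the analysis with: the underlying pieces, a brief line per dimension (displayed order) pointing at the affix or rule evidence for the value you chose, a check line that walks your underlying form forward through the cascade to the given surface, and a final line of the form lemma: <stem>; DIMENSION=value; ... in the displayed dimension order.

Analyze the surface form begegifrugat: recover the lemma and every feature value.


underlying: bek-ekufruk-ad
KEL=pa - signalled by the affix bek-
GRD=pa - signalled by the affix -ad
check: bekekufrukad -> bekekifrukad -> bekekifrukat -> begegifrugat
lemma: ekufruk; KEL=pa; GRD=pa


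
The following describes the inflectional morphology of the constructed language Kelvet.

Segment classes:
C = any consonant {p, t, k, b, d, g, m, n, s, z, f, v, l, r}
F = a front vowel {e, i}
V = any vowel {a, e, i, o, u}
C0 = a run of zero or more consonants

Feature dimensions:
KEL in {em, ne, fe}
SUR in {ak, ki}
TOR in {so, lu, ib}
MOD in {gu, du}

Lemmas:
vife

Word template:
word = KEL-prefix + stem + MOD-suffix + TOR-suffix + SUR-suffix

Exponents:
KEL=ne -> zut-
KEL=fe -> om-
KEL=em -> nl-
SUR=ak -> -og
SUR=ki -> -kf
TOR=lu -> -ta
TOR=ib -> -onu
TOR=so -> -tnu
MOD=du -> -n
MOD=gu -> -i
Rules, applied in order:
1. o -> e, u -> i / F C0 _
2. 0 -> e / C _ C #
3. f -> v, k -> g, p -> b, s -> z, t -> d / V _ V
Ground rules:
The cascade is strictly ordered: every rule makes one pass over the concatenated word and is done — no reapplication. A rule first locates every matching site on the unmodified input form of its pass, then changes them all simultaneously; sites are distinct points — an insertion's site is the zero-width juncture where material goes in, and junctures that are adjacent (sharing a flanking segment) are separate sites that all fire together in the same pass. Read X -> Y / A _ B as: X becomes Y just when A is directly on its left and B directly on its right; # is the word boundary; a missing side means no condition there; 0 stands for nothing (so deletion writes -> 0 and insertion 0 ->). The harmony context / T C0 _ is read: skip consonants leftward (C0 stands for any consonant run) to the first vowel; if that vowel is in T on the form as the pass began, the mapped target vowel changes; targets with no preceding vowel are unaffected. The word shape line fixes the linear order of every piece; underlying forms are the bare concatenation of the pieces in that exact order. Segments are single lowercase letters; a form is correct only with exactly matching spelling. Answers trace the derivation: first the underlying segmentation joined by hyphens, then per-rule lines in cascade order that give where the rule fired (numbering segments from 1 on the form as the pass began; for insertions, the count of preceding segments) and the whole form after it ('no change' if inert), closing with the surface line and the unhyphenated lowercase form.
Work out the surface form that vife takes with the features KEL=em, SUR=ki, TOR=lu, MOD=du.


underlying: nl-vife-n-ta-kf
1. o -> e, u -> i / F C0 _: no change
2. 0 -> e / C _ C #: inserts after position(s) 10: nlvifentakef
3. f -> v, k -> g, p -> b, s -> z, t -> d / V _ V: fires at position(s) 5, 10: nlviventagef
surface: nlviventagef


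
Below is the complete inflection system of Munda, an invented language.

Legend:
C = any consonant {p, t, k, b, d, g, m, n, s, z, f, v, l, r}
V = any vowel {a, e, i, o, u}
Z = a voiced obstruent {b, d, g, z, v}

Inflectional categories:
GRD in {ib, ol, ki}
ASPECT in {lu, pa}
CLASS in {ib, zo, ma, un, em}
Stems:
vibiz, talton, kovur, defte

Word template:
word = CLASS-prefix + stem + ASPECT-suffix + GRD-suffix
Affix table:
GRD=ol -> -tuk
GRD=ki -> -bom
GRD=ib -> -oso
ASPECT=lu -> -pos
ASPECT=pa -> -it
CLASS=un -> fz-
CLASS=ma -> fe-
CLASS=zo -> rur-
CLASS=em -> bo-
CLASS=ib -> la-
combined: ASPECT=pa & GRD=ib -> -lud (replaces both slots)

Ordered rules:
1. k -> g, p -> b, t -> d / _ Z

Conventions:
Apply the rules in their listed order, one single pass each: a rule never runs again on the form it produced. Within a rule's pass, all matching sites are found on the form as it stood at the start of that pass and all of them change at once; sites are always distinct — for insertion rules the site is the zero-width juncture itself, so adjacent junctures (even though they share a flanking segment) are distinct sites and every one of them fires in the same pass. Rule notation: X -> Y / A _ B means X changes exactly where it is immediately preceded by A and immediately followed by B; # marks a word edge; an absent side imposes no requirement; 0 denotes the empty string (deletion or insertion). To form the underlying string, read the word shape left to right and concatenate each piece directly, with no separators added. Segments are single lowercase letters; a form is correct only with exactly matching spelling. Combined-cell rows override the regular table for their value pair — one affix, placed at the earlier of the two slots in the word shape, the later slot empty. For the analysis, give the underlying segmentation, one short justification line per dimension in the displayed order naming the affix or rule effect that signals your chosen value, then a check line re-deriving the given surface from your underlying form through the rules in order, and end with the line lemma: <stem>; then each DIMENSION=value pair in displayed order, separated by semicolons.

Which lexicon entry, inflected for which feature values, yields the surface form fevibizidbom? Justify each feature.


underlying: fe-vibiz-it-bom
GRD=ki - signalled by the affix -bom
ASPECT=pa - signalled by the affix -it
CLASS=ma - signalled by the affix fe-
check: fevibizitbom -> fevibizidbom
lemma: vibiz; GRD=ki; ASPECT=pa; CLASS=ma


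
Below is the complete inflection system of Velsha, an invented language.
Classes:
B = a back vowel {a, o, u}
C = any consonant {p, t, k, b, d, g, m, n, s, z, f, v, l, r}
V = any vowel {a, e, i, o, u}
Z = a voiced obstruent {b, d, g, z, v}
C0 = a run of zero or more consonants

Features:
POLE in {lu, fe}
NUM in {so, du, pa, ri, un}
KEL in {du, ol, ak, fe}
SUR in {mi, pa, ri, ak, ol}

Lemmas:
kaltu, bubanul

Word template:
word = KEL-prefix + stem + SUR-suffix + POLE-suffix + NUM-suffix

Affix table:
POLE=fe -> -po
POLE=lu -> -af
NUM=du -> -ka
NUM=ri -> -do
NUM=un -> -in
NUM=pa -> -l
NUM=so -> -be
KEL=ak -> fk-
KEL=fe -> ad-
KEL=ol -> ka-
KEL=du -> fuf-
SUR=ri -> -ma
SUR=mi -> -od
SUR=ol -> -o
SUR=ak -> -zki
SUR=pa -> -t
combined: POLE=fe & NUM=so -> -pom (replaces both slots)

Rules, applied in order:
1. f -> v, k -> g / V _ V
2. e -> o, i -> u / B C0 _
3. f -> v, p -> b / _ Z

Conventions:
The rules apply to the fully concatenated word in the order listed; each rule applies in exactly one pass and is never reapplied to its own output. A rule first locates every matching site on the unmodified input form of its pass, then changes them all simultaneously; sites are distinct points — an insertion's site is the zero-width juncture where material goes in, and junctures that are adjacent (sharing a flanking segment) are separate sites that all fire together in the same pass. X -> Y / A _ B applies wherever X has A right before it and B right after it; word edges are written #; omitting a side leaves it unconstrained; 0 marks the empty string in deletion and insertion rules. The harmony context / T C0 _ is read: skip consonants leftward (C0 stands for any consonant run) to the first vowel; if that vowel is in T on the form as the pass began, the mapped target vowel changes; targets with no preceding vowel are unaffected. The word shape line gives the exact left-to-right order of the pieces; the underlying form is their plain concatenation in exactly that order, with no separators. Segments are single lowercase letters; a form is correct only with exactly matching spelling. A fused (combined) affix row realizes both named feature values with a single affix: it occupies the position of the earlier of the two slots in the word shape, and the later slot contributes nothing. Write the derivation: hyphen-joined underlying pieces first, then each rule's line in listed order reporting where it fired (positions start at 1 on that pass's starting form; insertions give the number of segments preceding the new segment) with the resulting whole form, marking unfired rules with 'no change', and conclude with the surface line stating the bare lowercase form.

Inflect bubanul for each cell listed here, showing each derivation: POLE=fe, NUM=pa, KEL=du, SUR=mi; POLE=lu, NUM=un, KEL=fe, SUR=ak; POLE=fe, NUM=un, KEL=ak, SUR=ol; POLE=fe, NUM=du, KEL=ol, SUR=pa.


cell POLE=fe, NUM=pa, KEL=du, SUR=mi:
underlying: fuf-bubanul-od-po-l
1. f -> v, k -> g / V _ V: no change
2. e -> o, i -> u / B C0 _: no change
3. f -> v, p -> b / _ Z: fires at position(s) 3: fuvbubanulodpol
surface: fuvbubanulodpol

cell POLE=lu, NUM=un, KEL=fe, SUR=ak:
underlying: ad-bubanul-zki-af-in
1. f -> v, k -> g / V _ V: fires at position(s) 14: adbubanulzkiavin
2. e -> o, i -> u / B C0 _: fires at position(s) 12, 15: adbubanulzkuavun
3. f -> v, p -> b / _ Z: no change
surface: adbubanulzkuavun

cell POLE=fe, NUM=un, KEL=ak, SUR=ol:
underlying: fk-bubanul-o-po-in
1. f -> v, k -> g / V _ V: no change
2. e -> o, i -> u / B C0 _: fires at position(s) 13: fkbubanulopoun
3. f -> v, p -> b / _ Z: no change
surface: fkbubanulopoun

cell POLE=fe, NUM=du, KEL=ol, SUR=pa:
underlying: ka-bubanul-t-po-ka
1. f -> v, k -> g / V _ V: fires at position(s) 13: kabubanultpoga
2. e -> o, i -> u / B C0 _: no change
3. f -> v, p -> b / _ Z: no change
surface: kabubanultpoga


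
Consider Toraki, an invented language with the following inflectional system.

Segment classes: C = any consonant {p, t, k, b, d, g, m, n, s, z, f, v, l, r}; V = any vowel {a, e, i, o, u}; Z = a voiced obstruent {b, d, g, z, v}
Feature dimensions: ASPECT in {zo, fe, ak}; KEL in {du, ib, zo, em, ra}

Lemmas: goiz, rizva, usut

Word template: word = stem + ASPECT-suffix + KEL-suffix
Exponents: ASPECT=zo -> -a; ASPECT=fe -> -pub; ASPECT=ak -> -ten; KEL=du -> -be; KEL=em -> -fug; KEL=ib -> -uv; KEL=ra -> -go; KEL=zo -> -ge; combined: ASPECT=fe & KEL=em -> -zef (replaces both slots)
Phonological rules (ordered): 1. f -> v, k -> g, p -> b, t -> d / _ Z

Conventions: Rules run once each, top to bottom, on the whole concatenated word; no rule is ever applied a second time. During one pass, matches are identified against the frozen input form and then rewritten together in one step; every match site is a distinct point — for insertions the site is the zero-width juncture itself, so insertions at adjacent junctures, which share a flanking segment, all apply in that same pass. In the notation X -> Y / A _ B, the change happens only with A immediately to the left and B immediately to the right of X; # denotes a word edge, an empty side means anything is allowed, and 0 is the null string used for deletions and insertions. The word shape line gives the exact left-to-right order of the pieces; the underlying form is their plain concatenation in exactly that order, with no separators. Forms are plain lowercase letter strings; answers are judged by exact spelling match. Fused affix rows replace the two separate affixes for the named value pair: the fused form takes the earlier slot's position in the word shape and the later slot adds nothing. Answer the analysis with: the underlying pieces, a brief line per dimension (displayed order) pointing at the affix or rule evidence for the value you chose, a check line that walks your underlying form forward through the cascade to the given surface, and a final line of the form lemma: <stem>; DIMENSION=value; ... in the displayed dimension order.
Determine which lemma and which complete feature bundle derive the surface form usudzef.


underlying: usut-zef
ASPECT=fe - signalled by the combined affix row
KEL=em - signalled by the combined affix row
check: usutzef -> usudzef
lemma: usut; ASPECT=fe; KEL=em


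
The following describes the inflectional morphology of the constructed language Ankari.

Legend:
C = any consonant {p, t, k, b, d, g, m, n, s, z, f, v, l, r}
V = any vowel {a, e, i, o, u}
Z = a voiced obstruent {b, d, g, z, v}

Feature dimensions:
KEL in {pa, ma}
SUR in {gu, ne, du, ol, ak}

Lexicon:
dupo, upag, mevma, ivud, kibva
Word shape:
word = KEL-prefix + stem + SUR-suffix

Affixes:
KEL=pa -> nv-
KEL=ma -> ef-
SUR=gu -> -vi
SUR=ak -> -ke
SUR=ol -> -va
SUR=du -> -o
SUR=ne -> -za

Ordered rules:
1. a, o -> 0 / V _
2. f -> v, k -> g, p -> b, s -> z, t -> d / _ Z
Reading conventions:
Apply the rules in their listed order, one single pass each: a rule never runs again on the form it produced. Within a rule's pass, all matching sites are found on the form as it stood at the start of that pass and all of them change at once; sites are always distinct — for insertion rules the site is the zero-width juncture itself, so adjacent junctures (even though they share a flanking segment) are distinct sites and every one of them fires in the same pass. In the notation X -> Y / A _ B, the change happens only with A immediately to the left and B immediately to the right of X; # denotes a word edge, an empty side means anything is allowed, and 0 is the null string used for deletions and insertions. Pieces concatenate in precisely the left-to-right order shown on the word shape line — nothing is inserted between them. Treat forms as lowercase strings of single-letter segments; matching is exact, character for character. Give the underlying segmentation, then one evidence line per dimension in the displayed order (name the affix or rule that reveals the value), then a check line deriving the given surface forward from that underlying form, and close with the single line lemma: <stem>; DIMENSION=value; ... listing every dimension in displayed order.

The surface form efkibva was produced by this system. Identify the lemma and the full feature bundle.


underlying: ef-kibva-o
KEL=ma - signalled by the affix ef-
SUR=du - signalled by the affix -o
check: efkibvao -> efkibva -> efkibva
lemma: kibva; KEL=ma; SUR=du


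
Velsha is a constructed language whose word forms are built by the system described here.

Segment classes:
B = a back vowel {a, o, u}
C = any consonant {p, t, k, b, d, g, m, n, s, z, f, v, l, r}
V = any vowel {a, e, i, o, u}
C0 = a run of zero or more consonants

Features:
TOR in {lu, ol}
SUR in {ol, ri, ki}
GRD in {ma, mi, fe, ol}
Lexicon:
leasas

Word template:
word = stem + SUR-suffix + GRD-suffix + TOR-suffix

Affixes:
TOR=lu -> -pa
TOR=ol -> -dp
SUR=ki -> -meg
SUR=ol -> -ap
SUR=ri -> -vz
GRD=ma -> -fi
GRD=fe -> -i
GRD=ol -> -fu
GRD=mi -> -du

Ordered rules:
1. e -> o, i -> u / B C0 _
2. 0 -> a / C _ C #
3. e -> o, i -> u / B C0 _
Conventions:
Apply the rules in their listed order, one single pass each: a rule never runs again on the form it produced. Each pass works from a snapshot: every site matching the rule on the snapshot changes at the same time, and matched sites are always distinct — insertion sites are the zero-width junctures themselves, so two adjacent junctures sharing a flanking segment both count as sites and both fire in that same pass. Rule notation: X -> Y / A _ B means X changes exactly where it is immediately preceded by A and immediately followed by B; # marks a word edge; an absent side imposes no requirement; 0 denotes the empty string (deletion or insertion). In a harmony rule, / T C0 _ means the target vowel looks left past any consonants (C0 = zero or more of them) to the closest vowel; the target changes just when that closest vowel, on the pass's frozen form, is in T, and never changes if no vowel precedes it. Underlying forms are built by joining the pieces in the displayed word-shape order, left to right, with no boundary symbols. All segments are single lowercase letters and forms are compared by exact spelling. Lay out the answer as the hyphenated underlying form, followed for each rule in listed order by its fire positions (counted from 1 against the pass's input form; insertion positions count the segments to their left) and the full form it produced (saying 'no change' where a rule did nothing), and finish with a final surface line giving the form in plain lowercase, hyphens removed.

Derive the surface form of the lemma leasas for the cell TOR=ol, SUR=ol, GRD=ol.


underlying: leasas-ap-fu-dp
1. e -> o, i -> u / B C0 _: no change
2. 0 -> a / C _ C #: inserts after position(s) 11: leasasapfudap
3. e -> o, i -> u / B C0 _: no change
surface: leasasapfudap


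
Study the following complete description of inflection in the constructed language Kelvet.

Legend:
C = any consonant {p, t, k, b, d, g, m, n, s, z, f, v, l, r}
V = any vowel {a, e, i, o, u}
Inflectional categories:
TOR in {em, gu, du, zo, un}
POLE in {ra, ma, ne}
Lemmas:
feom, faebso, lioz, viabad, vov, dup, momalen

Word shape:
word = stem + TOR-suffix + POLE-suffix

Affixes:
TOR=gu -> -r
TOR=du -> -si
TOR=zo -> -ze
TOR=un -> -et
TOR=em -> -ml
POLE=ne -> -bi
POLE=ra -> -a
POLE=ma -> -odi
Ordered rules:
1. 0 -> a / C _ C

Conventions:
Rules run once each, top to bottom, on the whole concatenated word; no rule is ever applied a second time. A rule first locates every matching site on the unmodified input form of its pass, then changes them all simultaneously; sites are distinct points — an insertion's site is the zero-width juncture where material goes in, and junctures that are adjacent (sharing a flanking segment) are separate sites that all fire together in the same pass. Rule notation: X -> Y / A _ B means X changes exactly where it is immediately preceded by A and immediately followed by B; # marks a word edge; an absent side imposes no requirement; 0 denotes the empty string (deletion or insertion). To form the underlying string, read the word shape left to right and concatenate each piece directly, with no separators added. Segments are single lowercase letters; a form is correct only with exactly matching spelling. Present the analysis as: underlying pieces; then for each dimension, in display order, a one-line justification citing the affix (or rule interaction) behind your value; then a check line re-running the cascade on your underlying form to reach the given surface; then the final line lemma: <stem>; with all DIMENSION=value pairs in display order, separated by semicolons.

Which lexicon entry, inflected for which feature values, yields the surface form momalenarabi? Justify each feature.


underlying: momalen-r-bi
TOR=gu - signalled by the affix -r
POLE=ne - signalled by the affix -bi
check: momalenrbi -> momalenarabi
lemma: momalen; TOR=gu; POLE=ne


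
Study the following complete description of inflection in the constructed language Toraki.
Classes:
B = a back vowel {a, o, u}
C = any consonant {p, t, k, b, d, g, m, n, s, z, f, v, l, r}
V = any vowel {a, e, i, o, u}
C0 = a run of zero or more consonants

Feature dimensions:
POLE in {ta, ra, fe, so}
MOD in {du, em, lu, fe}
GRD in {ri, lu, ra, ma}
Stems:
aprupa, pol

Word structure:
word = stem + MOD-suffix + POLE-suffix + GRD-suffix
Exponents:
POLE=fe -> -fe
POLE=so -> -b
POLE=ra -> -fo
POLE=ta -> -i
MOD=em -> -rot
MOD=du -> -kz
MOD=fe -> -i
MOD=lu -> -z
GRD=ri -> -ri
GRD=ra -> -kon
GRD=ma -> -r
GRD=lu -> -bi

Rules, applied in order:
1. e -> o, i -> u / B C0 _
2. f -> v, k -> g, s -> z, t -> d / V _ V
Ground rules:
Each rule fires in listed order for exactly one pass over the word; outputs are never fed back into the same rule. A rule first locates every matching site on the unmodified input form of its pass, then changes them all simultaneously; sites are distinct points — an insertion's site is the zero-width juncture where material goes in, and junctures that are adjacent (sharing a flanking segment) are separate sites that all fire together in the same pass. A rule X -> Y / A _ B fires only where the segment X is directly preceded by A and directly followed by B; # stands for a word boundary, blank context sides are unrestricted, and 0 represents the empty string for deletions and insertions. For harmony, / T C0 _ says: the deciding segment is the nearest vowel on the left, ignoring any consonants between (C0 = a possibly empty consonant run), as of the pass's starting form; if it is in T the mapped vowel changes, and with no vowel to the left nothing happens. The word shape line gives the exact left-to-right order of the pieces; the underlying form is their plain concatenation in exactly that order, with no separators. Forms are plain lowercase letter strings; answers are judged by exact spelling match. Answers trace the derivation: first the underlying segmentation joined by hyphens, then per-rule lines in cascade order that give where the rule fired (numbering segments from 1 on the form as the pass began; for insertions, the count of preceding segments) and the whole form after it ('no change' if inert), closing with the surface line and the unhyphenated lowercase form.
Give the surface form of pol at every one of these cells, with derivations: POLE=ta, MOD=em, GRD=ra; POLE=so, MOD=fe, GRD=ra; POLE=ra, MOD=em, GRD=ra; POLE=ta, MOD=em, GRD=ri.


cell POLE=ta, MOD=em, GRD=ra:
underlying: pol-rot-i-kon
1. e -> o, i -> u / B C0 _: fires at position(s) 7: polrotukon
2. f -> v, k -> g, s -> z, t -> d / V _ V: fires at position(s) 6, 8: polrodugon
surface: polrodugon

cell POLE=so, MOD=fe, GRD=ra:
underlying: pol-i-b-kon
1. e -> o, i -> u / B C0 _: fires at position(s) 4: polubkon
2. f -> v, k -> g, s -> z, t -> d / V _ V: no change
surface: polubkon

cell POLE=ra, MOD=em, GRD=ra:
underlying: pol-rot-fo-kon
1. e -> o, i -> u / B C0 _: no change
2. f -> v, k -> g, s -> z, t -> d / V _ V: fires at position(s) 9: polrotfogon
surface: polrotfogon

cell POLE=ta, MOD=em, GRD=ri:
underlying: pol-rot-i-ri
1. e -> o, i -> u / B C0 _: fires at position(s) 7: polroturi
2. f -> v, k -> g, s -> z, t -> d / V _ V: fires at position(s) 6: polroduri
surface: polroduri


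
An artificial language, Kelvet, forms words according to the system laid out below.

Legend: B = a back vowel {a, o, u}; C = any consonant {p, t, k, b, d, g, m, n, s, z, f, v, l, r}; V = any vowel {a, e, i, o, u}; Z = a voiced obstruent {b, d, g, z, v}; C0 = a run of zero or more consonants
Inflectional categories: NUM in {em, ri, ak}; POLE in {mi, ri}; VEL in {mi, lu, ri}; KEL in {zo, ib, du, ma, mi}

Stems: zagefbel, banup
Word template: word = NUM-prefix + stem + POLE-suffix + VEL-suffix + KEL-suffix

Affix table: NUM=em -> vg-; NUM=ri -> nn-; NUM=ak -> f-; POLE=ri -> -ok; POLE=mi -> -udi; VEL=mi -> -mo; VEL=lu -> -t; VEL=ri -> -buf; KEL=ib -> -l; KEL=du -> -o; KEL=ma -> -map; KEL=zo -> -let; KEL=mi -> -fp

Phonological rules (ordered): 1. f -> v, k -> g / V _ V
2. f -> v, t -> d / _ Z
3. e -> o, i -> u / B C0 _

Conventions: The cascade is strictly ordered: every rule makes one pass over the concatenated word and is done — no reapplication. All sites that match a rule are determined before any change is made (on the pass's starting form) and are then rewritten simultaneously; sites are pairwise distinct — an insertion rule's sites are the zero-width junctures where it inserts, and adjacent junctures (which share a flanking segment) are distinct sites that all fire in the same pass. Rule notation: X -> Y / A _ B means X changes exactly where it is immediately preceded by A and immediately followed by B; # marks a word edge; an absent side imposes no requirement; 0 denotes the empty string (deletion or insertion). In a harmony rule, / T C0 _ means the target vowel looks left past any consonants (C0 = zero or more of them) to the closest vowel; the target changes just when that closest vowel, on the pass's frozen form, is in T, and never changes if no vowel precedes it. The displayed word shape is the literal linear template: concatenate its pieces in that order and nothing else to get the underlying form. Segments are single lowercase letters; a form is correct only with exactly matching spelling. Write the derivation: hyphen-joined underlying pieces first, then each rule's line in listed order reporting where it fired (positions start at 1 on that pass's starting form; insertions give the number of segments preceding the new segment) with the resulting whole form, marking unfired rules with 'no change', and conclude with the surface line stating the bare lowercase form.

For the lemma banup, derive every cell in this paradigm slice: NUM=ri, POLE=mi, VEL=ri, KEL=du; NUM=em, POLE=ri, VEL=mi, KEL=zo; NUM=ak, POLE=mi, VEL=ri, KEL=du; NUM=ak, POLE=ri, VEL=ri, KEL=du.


cell NUM=ri, POLE=mi, VEL=ri, KEL=du:
underlying: nn-banup-udi-buf-o
1. f -> v, k -> g / V _ V: fires at position(s) 13: nnbanupudibuvo
2. f -> v, t -> d / _ Z: no change
3. e -> o, i -> u / B C0 _: fires at position(s) 10: nnbanupudubuvo
surface: nnbanupudubuvo

cell NUM=em, POLE=ri, VEL=mi, KEL=zo:
underlying: vg-banup-ok-mo-let
1. f -> v, k -> g / V _ V: no change
2. f -> v, t -> d / _ Z: no change
3. e -> o, i -> u / B C0 _: fires at position(s) 13: vgbanupokmolot
surface: vgbanupokmolot

cell NUM=ak, POLE=mi, VEL=ri, KEL=du:
underlying: f-banup-udi-buf-o
1. f -> v, k -> g / V _ V: fires at position(s) 12: fbanupudibuvo
2. f -> v, t -> d / _ Z: fires at position(s) 1: vbanupudibuvo
3. e -> o, i -> u / B C0 _: fires at position(s) 9: vbanupudubuvo
surface: vbanupudubuvo

cell NUM=ak, POLE=ri, VEL=ri, KEL=du:
underlying: f-banup-ok-buf-o
1. f -> v, k -> g / V _ V: fires at position(s) 11: fbanupokbuvo
2. f -> v, t -> d / _ Z: fires at position(s) 1: vbanupokbuvo
3. e -> o, i -> u / B C0 _: no change
surface: vbanupokbuvo


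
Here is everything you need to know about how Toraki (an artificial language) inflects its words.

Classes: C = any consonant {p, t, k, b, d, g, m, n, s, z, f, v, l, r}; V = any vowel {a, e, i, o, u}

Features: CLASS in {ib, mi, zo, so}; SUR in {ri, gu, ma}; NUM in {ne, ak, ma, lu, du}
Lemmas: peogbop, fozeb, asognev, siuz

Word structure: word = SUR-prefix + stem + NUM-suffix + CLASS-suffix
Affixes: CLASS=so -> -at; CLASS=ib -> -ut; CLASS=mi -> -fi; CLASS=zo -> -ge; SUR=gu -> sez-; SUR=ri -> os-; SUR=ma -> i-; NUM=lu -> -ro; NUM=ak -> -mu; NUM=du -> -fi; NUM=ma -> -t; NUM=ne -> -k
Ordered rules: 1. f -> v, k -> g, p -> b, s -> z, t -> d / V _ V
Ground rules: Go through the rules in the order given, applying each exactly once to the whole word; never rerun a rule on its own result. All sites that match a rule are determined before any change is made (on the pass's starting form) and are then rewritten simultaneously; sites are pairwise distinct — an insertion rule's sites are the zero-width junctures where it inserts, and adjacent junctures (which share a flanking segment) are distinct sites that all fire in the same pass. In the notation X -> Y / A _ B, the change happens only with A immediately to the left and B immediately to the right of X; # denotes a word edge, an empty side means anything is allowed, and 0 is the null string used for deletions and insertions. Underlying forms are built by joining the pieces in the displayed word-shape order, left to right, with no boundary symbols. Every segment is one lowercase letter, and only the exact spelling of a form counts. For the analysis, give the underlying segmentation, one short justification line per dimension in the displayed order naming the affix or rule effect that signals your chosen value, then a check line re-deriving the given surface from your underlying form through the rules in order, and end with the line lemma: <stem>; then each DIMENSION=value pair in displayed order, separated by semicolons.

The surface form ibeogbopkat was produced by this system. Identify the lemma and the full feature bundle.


underlying: i-peogbop-k-at
CLASS=so - signalled by the affix -at
SUR=ma - signalled by the affix i-
NUM=ne - signalled by the affix -k
check: ipeogbopkat -> ibeogbopkat
lemma: peogbop; CLASS=so; SUR=ma; NUM=ne


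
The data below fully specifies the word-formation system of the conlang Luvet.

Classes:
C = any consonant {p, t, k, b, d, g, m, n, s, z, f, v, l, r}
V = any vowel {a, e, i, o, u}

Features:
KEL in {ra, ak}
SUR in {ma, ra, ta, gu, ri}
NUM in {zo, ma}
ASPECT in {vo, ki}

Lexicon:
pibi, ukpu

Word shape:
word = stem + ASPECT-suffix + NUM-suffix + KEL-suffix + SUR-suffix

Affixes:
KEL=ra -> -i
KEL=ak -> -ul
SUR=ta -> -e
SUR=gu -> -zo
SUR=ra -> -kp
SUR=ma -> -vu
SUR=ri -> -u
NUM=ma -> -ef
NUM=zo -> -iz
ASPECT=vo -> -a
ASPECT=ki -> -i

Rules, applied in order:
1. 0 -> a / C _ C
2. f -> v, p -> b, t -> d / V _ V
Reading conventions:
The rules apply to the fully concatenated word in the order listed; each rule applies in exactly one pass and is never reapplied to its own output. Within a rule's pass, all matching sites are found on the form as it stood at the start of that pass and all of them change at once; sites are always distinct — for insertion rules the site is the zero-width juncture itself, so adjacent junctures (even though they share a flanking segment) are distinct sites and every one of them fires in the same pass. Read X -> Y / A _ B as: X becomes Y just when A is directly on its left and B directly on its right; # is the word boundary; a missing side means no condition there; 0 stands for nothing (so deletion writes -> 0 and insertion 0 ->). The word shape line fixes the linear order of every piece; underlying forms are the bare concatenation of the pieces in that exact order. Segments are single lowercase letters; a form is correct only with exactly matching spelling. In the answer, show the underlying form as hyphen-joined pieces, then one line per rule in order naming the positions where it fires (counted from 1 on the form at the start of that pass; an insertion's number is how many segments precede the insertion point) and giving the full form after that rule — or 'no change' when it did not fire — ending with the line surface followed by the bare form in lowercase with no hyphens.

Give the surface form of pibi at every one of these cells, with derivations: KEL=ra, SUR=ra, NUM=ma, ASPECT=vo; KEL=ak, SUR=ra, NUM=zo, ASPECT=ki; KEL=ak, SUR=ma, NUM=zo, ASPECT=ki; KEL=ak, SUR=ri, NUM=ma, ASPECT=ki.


cell KEL=ra, SUR=ra, NUM=ma, ASPECT=vo:
underlying: pibi-a-ef-i-kp
1. 0 -> a / C _ C: inserts after position(s) 9: pibiaefikap
2. f -> v, p -> b, t -> d / V _ V: fires at position(s) 7: pibiaevikap
surface: pibiaevikap

cell KEL=ak, SUR=ra, NUM=zo, ASPECT=ki:
underlying: pibi-i-iz-ul-kp
1. 0 -> a / C _ C: inserts after position(s) 9, 10: pibiiizulakap
2. f -> v, p -> b, t -> d / V _ V: no change
surface: pibiiizulakap

cell KEL=ak, SUR=ma, NUM=zo, ASPECT=ki:
underlying: pibi-i-iz-ul-vu
1. 0 -> a / C _ C: inserts after position(s) 9: pibiiizulavu
2. f -> v, p -> b, t -> d / V _ V: no change
surface: pibiiizulavu

cell KEL=ak, SUR=ri, NUM=ma, ASPECT=ki:
underlying: pibi-i-ef-ul-u
1. 0 -> a / C _ C: no change
2. f -> v, p -> b, t -> d / V _ V: fires at position(s) 7: pibiievulu
surface: pibiievulu


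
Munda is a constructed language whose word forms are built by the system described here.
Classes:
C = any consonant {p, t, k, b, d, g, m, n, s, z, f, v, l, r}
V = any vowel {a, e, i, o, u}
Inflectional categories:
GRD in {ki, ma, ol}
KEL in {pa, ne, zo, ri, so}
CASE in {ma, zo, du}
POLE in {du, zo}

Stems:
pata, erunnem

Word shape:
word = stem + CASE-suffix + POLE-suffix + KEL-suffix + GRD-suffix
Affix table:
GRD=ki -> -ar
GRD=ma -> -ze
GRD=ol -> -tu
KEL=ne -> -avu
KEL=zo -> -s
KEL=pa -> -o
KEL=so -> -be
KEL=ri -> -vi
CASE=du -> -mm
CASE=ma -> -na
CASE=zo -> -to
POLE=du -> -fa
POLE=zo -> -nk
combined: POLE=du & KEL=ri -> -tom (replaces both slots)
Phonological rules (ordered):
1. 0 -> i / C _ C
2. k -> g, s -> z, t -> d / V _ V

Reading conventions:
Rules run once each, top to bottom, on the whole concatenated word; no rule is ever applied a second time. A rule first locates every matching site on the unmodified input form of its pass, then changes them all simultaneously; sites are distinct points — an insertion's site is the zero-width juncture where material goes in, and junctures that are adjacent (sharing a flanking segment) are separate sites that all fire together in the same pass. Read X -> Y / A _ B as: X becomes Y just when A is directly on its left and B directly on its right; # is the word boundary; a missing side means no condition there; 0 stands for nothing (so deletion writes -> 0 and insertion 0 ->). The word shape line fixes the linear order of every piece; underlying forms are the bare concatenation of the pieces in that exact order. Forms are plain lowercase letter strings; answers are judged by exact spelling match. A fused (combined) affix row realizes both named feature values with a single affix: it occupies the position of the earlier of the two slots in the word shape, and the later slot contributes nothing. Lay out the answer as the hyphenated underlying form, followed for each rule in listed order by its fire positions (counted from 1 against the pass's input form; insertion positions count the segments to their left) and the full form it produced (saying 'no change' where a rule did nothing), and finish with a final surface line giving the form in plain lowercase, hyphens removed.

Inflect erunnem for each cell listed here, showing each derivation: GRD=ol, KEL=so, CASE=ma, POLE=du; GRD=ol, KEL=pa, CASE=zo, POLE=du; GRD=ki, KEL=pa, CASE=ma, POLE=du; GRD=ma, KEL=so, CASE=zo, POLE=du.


cell GRD=ol, KEL=so, CASE=ma, POLE=du:
underlying: erunnem-na-fa-be-tu
1. 0 -> i / C _ C: inserts after position(s) 4, 7: erunineminafabetu
2. k -> g, s -> z, t -> d / V _ V: fires at position(s) 16: erunineminafabedu
surface: erunineminafabedu

cell GRD=ol, KEL=pa, CASE=zo, POLE=du:
underlying: erunnem-to-fa-o-tu
1. 0 -> i / C _ C: inserts after position(s) 4, 7: eruninemitofaotu
2. k -> g, s -> z, t -> d / V _ V: fires at position(s) 10, 15: eruninemidofaodu
surface: eruninemidofaodu

cell GRD=ki, KEL=pa, CASE=ma, POLE=du:
underlying: erunnem-na-fa-o-ar
1. 0 -> i / C _ C: inserts after position(s) 4, 7: erunineminafaoar
2. k -> g, s -> z, t -> d / V _ V: no change
surface: erunineminafaoar

cell GRD=ma, KEL=so, CASE=zo, POLE=du:
underlying: erunnem-to-fa-be-ze
1. 0 -> i / C _ C: inserts after position(s) 4, 7: eruninemitofabeze
2. k -> g, s -> z, t -> d / V _ V: fires at position(s) 10: eruninemidofabeze
surface: eruninemidofabeze
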